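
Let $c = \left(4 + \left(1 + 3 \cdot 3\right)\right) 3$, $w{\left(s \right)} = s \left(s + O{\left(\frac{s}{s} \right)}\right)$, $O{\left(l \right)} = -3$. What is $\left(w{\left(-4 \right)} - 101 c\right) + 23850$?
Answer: $19636$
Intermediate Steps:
$w{\left(s \right)} = s \left(-3 + s\right)$ ($w{\left(s \right)} = s \left(s - 3\right) = s \left(-3 + s\right)$)
$c = 42$ ($c = \left(4 + \left(1 + 9\right)\right) 3 = \left(4 + 10\right) 3 = 14 \cdot 3 = 42$)
$\left(w{\left(-4 \right)} - 101 c\right) + 23850 = \left(- 4 \left(-3 - 4\right) - 4242\right) + 23850 = \left(\left(-4\right) \left(-7\right) - 4242\right) + 23850 = \left(28 - 4242\right) + 23850 = -4214 + 23850 = 19636$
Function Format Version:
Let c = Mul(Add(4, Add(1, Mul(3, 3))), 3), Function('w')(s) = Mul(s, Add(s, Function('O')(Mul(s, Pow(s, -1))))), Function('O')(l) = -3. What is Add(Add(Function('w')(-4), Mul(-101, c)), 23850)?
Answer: 19636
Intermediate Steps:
Function('w')(s) = Mul(s, Add(-3, s)) (Function('w')(s) = Mul(s, Add(s, -3)) = Mul(s, Add(-3, s)))
c = 42 (c = Mul(Add(4, Add(1, 9)), 3) = Mul(Add(4, 10), 3) = Mul(14, 3) = 42)
Add(Add(Function('w')(-4), Mul(-101, c)), 23850) = Add(Add(Mul(-4, Add(-3, -4)), Mul(-101, 42)), 23850) = Add(Add(Mul(-4, -7), -4242), 23850) = Add(Add(28, -4242), 23850) = Add(-4214, 23850) = 19636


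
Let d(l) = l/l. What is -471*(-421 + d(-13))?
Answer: 197820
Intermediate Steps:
d(l) = 1
-471*(-421 + d(-13)) = -471*(-421 + 1) = -471*(-420) = 197820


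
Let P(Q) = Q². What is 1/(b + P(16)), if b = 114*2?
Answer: 1/484 ≈ 0.0020661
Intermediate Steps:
b = 228
1/(b + P(16)) = 1/(228 + 16²) = 1/(228 + 256) = 1/484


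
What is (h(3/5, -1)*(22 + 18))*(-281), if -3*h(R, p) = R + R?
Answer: 4496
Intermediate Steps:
h(R, p) = -2*R/3 (h(R, p) = -(R + R)/3 = -2*R/3)
(h(3/5, -1)*(22 + 18))*(-281) = ((-2/5)*(22 + 18))*(-281) = (-2/5*40)*(-281) = (-2/3*3/5*40)*(-281) = -2/5*40*(-281) = -16*(-281) = 4496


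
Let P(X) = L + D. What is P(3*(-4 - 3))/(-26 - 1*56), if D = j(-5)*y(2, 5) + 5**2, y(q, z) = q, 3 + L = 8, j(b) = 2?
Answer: -17/41 ≈ -0.41463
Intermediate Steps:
L = 5 (L = -3 + 8 = 5)
D = 29 (D = 2*2 + 5**2 = 4 + 25 = 29)
P(X) = 34 (P(X) = 5 + 29 = 34)
P(3*(-4 - 3))/(-26 - 1*56) = 34/(-26 - 1*56) = 34/(-26 - 56) = 34/(-82) = -1/82*34 = -17/41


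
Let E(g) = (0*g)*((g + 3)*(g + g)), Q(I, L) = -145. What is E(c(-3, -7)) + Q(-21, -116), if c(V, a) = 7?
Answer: -145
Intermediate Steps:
E(g) = 0 (E(g) = 0*((3 + g)*(2*g)) = 0*(2*g*(3 + g)) = 0)
E(c(-3, -7)) + Q(-21, -116) = 0 - 145 = -145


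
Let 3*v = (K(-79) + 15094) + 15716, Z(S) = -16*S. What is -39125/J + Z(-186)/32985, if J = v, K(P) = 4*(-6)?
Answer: -572987/153930 ≈ -3.7224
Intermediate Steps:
K(P) = -24
v = 10262 (v = ((-24 + 15094) + 15716)/3 = (15070 + 15716)/3 = (1/3)*30786 = 10262)
J = 10262
-39125/J + Z(-186)/32985 = -39125/10262 - 16*(-186)/32985 = -39125*1/10262 + 2976*(1/32985) = -39125/10262 + 992/10995 = -572987/153930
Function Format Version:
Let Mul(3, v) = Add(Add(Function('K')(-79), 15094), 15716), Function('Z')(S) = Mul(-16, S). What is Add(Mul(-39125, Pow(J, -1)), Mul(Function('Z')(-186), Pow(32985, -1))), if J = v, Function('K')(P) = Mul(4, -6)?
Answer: Rational(-572987, 153930) ≈ -3.7224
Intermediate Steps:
Function('K')(P) = -24
v = 10262 (v = Mul(Rational(1, 3), Add(Add(-24, 15094), 15716)) = Mul(Rational(1, 3), Add(15070, 15716)) = Mul(Rational(1, 3), 30786) = 10262)
J = 10262
Add(Mul(-39125, Pow(J, -1)), Mul(Function('Z')(-186), Pow(32985, -1))) = Add(Mul(-39125, Pow(10262, -1)), Mul(Mul(-16, -186), Pow(32985, -1))) = Add(Mul(-39125, Rational(1, 10262)), Mul(2976, Rational(1, 32985))) = Add(Rational(-39125, 10262), Rational(992, 10995)) = Rational(-572987, 153930)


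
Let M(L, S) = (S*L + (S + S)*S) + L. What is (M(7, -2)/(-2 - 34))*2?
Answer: -1/18 ≈ -0.055556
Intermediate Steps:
M(L, S) = L + 2*S**2 + L*S (M(L, S) = (L*S + (2*S)*S) + L = (L*S + 2*S**2) + L = (2*S**2 + L*S) + L = L + 2*S**2 + L*S)
(M(7, -2)/(-2 - 34))*2 = ((7 + 2*(-2)**2 + 7*(-2))/(-2 - 34))*2 = ((7 + 2*4 - 14)/(-36))*2 = ((7 + 8 - 14)*(-1/36))*2 = (1*(-1/36))*2 = -1/36*2 = -1/18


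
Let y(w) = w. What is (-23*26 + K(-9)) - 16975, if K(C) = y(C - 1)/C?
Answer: -158147/9 ≈ -17572.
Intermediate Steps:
K(C) = (-1 + C)/C (K(C) = (C - 1)/C = (-1 + C)/C)
(-23*26 + K(-9)) - 16975 = (-23*26 + (-1 - 9)/(-9)) - 16975 = (-598 - ⅑*(-10)) - 16975 = (-598 + 10/9) - 16975 = -5372/9 - 16975 = -158147/9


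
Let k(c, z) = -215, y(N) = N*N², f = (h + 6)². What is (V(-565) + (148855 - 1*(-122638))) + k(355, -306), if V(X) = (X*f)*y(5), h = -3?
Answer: -364347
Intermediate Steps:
f = 9 (f = (-3 + 6)² = 3² = 9)
y(N) = N³
V(X) = 1125*X (V(X) = (X*9)*5³ = (9*X)*125 = 1125*X)
(V(-565) + (148855 - 1*(-122638))) + k(355, -306) = (1125*(-565) + (148855 - 1*(-122638))) - 215 = (-635625 + (148855 + 122638)) - 215 = (-635625 + 271493) - 215 = -364132 - 215 = -364347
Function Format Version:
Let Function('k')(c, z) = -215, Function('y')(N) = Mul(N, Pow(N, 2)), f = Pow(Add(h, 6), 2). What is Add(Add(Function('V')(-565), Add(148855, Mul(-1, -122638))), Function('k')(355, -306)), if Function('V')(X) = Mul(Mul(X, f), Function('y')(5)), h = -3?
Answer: -364347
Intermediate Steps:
f = 9 (f = Pow(Add(-3, 6), 2) = Pow(3, 2) = 9)
Function('y')(N) = Pow(N, 3)
Function('V')(X) = Mul(1125, X) (Function('V')(X) = Mul(Mul(X, 9), Pow(5, 3)) = Mul(Mul(9, X), 125) = Mul(1125, X))
Add(Add(Function('V')(-565), Add(148855, Mul(-1, -122638))), Function('k')(355, -306)) = Add(Add(Mul(1125, -565), Add(148855, Mul(-1, -122638))), -215) = Add(Add(-635625, Add(148855, 122638)), -215) = Add(Add(-635625, 271493), -215) = Add(-364132, -215) = -364347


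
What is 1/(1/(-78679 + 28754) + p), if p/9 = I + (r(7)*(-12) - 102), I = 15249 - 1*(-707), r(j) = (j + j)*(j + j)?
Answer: 49925/6066786149 ≈ 8.2292e-6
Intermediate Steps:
r(j) = 4*j**2 (r(j) = (2*j)*(2*j) = 4*j**2)
I = 15956 (I = 15249 + 707 = 15956)
p = 121518 (p = 9*(15956 + ((4*7**2)*(-12) - 102)) = 9*(15956 + ((4*49)*(-12) - 102)) = 9*(15956 + (196*(-12) - 102)) = 9*(15956 + (-2352 - 102)) = 9*(15956 - 2454) = 9*13502 = 121518)
1/(1/(-78679 + 28754) + p) = 1/(1/(-78679 + 28754) + 121518) = 1/(1/(-49925) + 121518) = 1/(-1/49925 + 121518) = 1/(6066786149/49925) = 49925/6066786149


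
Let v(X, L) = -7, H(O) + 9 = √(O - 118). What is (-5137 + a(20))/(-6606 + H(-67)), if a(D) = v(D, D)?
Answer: 3402756/4375841 + 2572*I*√185/21879205 ≈ 0.77762 + 0.0015989*I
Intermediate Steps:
H(O) = -9 + √(-118 + O) (H(O) = -9 + √(O - 118) = -9 + √(-118 + O))
a(D) = -7
(-5137 + a(20))/(-6606 + H(-67)) = (-5137 - 7)/(-6606 + (-9 + √(-118 - 67))) = -5144/(-6606 + (-9 + √(-185))) = -5144/(-6606 + (-9 + I*√185)) = -5144/(-6615 + I*√185)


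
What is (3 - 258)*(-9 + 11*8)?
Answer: -20145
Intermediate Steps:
(3 - 258)*(-9 + 11*8) = -255*(-9 + 88) = -255*79 = -20145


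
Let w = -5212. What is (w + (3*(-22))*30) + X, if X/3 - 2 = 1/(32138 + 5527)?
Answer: -90220229/12555 ≈ -7186.0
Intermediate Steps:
X = 75331/12555 (X = 6 + 3/(32138 + 5527) = 6 + 3/37665 = 6 + 3*(1/37665) = 6 + 1/12555 = 75331/12555 ≈ 6.0001)
(w + (3*(-22))*30) + X = (-5212 + (3*(-22))*30) + 75331/12555 = (-5212 - 66*30) + 75331/12555 = (-5212 - 1980) + 75331/12555 = -7192 + 75331/12555 = -90220229/12555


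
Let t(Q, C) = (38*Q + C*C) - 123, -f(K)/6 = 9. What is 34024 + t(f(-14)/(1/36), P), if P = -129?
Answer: -23330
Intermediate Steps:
f(K) = -54 (f(K) = -6*9 = -54)
t(Q, C) = -123 + C² + 38*Q (t(Q, C) = (38*Q + C²) - 123 = (C² + 38*Q) - 123 = -123 + C² + 38*Q)
34024 + t(f(-14)/(1/36), P) = 34024 + (-123 + (-129)² + 38*(-54/(1/36))) = 34024 + (-123 + 16641 + 38*(-54/1/36)) = 34024 + (-123 + 16641 + 38*(-54*36)) = 34024 + (-123 + 16641 + 38*(-1944)) = 34024 + (-123 + 16641 - 73872) = 34024 - 57354 = -23330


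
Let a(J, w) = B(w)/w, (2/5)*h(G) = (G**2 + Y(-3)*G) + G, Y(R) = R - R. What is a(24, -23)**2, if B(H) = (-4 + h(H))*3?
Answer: 14311089/529 ≈ 27053.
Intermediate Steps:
Y(R) = 0
h(G) = 5*G/2 + 5*G**2/2 (h(G) = 5*((G**2 + 0*G) + G)/2 = 5*((G**2 + 0) + G)/2 = 5*(G**2 + G)/2 = 5*(G + G**2)/2 = 5*G/2 + 5*G**2/2)
B(H) = -12 + 15*H*(1 + H)/2 (B(H) = (-4 + 5*H*(1 + H)/2)*3 = -12 + 15*H*(1 + H)/2)
a(J, w) = (-12 + 15*w*(1 + w)/2)/w
a(24, -23)**2 = ((3/2)*(-8 + 5*(-23)*(1 - 23))/(-23))**2 = ((3/2)*(-1/23)*(-8 + 5*(-23)*(-22)))**2 = ((3/2)*(-1/23)*(-8 + 2530))**2 = ((3/2)*(-1/23)*2522)**2 = (-3783/23)**2 = 14311089/529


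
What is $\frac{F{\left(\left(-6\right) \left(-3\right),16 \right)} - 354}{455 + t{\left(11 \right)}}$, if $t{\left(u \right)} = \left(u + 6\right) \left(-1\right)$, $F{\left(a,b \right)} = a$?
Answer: $- \frac{56}{73} \approx -0.76712$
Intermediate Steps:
$t{\left(u \right)} = -6 - u$ ($t{\left(u \right)} = \left(6 + u\right) \left(-1\right) = -6 - u$)
$\frac{F{\left(\left(-6\right) \left(-3\right),16 \right)} - 354}{455 + t{\left(11 \right)}} = \frac{\left(-6\right) \left(-3\right) - 354}{455 - 17} = \frac{18 - 354}{455 - 17} = - \frac{336}{455 - 17} = - \frac{336}{438} = \left(-336\right) \frac{1}{438} = - \frac{56}{73}$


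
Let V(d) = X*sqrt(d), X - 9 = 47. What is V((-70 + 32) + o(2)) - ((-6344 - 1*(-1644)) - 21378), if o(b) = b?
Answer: 26078 + 336*I ≈ 26078.0 + 336.0*I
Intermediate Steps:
X = 56 (X = 9 + 47 = 56)
V(d) = 56*sqrt(d)
V((-70 + 32) + o(2)) - ((-6344 - 1*(-1644)) - 21378) = 56*sqrt((-70 + 32) + 2) - ((-6344 - 1*(-1644)) - 21378) = 56*sqrt(-38 + 2) - ((-6344 + 1644) - 21378) = 56*sqrt(-36) - (-4700 - 21378) = 56*(6*I) - 1*(-26078) = 336*I + 26078 = 26078 + 336*I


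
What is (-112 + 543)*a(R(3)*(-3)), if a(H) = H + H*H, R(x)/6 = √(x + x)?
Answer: 837864 - 7758*√6 ≈ 8.1886e+5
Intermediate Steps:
R(x) = 6*√2*√x (R(x) = 6*√(x + x) = 6*√(2*x) = 6*(√2*√x) = 6*√2*√x)
a(H) = H + H²
(-112 + 543)*a(R(3)*(-3)) = (-112 + 543)*(((6*√2*√3)*(-3))*(1 + (6*√2*√3)*(-3))) = 431*(((6*√6)*(-3))*(1 + (6*√6)*(-3))) = 431*((-18*√6)*(1 - 18*√6)) = 431*(-18*√6*(1 - 18*√6)) = -7758*√6*(1 - 18*√6)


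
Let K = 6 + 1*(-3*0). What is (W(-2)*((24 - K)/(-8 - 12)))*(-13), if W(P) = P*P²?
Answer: -468/5 ≈ -93.600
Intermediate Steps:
W(P) = P³
K = 6 (K = 6 + 1*0 = 6 + 0 = 6)
(W(-2)*((24 - K)/(-8 - 12)))*(-13) = ((-2)³*((24 - 1*6)/(-8 - 12)))*(-13) = -8*(24 - 6)/(-20)*(-13) = -144*(-1)/20*(-13) = -8*(-9/10)*(-13) = (36/5)*(-13) = -468/5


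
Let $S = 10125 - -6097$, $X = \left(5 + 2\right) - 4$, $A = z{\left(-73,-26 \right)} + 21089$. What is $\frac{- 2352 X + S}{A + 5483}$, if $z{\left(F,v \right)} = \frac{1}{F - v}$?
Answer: $\frac{430802}{1248883} \approx 0.34495$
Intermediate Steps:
$A = \frac{991182}{47}$ ($A = \frac{1}{-73 - -26} + 21089 = \frac{1}{-73 + 26} + 21089 = \frac{1}{-47} + 21089 = - \frac{1}{47} + 21089 = \frac{991182}{47} \approx 21089.0$)
$X = 3$ ($X = 7 - 4 = 3$)
$S = 16222$ ($S = 10125 + 6097 = 16222$)
$\frac{- 2352 X + S}{A + 5483} = \frac{\left(-2352\right) 3 + 16222}{\frac{991182}{47} + 5483} = \frac{-7056 + 16222}{\frac{1248883}{47}} = 9166 \cdot \frac{47}{1248883} = \frac{430802}{1248883}$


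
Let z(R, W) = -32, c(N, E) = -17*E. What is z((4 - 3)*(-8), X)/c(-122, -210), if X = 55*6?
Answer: -16/1785 ≈ -0.0089636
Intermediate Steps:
X = 330
z((4 - 3)*(-8), X)/c(-122, -210) = -32/((-17*(-210))) = -32/3570 = -32*1/3570 = -16/1785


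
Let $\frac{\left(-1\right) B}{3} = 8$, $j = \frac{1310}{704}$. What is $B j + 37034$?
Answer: $\frac{1627531}{44} \approx 36989.0$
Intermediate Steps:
$j = \frac{655}{352}$ ($j = 1310 \cdot \frac{1}{704} = \frac{655}{352} \approx 1.8608$)
$B = -24$ ($B = \left(-3\right) 8 = -24$)
$B j + 37034 = \left(-24\right) \frac{655}{352} + 37034 = - \frac{1965}{44} + 37034 = \frac{1627531}{44}$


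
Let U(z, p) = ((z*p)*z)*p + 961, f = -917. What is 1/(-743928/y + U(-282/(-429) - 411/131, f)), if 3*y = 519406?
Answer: 5310666647/27472177769587666 ≈ 1.9331e-7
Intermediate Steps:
y = 519406/3 (y = (⅓)*519406 = 519406/3 ≈ 1.7314e+5)
U(z, p) = 961 + p²*z² (U(z, p) = ((p*z)*z)*p + 961 = (p*z²)*p + 961 = p²*z² + 961 = 961 + p²*z²)
1/(-743928/y + U(-282/(-429) - 411/131, f)) = 1/(-743928/519406/3 + (961 + (-917)²*(-282/(-429) - 411/131)²)) = 1/(-743928*3/519406 + (961 + 840889*(-282*(-1/429) - 411*1/131)²)) = 1/(-1115892/259703 + (961 + 840889*(94/143 - 411/131)²)) = 1/(-1115892/259703 + (961 + 840889*(-46459/18733)²)) = 1/(-1115892/259703 + (961 + 840889*(2158438681/350925289))) = 1/(-1115892/259703 + (961 + 105763495369/20449)) = 1/(-1115892/259703 + 105783146858/20449) = 1/(27472177769587666/5310666647) = 5310666647/27472177769587666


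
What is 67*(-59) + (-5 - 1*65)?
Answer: -4023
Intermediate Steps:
67*(-59) + (-5 - 1*65) = -3953 + (-5 - 65) = -3953 - 70 = -4023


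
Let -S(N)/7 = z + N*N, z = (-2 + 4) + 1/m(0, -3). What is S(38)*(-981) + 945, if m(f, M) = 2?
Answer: 19868121/2 ≈ 9.9341e+6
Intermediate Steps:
z = 5/2 (z = (-2 + 4) + 1/2 = 2 + 1/2 = 5/2 ≈ 2.5000)
S(N) = -35/2 - 7*N**2 (S(N) = -7*(5/2 + N*N) = -7*(5/2 + N**2) = -35/2 - 7*N**2)
S(38)*(-981) + 945 = (-35/2 - 7*38**2)*(-981) + 945 = (-35/2 - 7*1444)*(-981) + 945 = (-35/2 - 10108)*(-981) + 945 = -20251/2*(-981) + 945 = 19866231/2 + 945 = 19868121/2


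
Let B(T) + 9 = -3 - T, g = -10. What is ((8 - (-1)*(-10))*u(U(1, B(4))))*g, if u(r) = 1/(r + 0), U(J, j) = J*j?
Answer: -5/4 ≈ -1.2500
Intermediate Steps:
B(T) = -12 - T (B(T) = -9 + (-3 - T) = -12 - T)
u(r) = 1/r
((8 - (-1)*(-10))*u(U(1, B(4))))*g = ((8 - (-1)*(-10))/((1*(-12 - 1*4))))*(-10) = ((8 - 1*10)/((1*(-12 - 4))))*(-10) = ((8 - 10)/((1*(-16))))*(-10) = -2/(-16)*(-10) = -2*(-1/16)*(-10) = (1/8)*(-10) = -5/4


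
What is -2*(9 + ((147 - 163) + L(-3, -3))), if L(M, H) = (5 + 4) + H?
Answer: 2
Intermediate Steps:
L(M, H) = 9 + H
-2*(9 + ((147 - 163) + L(-3, -3))) = -2*(9 + ((147 - 163) + (9 - 3))) = -2*(9 + (-16 + 6)) = -2*(9 - 10) = -2*(-1) = 2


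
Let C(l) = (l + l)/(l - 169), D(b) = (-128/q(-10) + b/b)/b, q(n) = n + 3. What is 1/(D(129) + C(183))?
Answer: 301/7914 ≈ 0.038034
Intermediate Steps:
q(n) = 3 + n
D(b) = 135/(7*b) (D(b) = (-128/(3 - 10) + b/b)/b = (-128/(-7) + 1)/b = (-128*(-⅐) + 1)/b = (128/7 + 1)/b = 135/(7*b))
C(l) = 2*l/(-169 + l) (C(l) = (2*l)/(-169 + l) = 2*l/(-169 + l))
1/(D(129) + C(183)) = 1/((135/7)/129 + 2*183/(-169 + 183)) = 1/((135/7)*(1/129) + 2*183/14) = 1/(45/301 + 2*183*(1/14)) = 1/(45/301 + 183/7) = 1/(7914/301) = 301/7914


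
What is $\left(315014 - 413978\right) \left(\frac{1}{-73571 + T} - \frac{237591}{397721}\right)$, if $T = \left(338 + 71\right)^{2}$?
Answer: $\frac{1101679860417498}{18635217455} \approx 59118.0$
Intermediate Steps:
$T = 167281$ ($T = 409^{2} = 167281$)
$\left(315014 - 413978\right) \left(\frac{1}{-73571 + T} - \frac{237591}{397721}\right) = \left(315014 - 413978\right) \left(\frac{1}{-73571 + 167281} - \frac{237591}{397721}\right) = - 98964 \left(\frac{1}{93710} - \frac{237591}{397721}\right) = \left(-98964\right) \left(- \frac{22264254889}{37270434910}\right) = \frac{1101679860417498}{18635217455}$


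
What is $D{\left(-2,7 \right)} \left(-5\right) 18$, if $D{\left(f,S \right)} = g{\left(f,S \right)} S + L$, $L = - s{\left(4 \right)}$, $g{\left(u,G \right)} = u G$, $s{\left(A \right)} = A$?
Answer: $9180$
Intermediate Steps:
$g{\left(u,G \right)} = G u$
$L = -4$ ($L = \left(-1\right) 4 = -4$)
$D{\left(f,S \right)} = -4 + f S^{2}$ ($D{\left(f,S \right)} = S f S - 4 = f S^{2} - 4 = -4 + f S^{2}$)
$D{\left(-2,7 \right)} \left(-5\right) 18 = \left(-4 - 2 \cdot 7^{2}\right) \left(-5\right) 18 = \left(-4 - 98\right) \left(-5\right) 18 = \left(-102\right) \left(-5\right) 18 = 510 \cdot 18 = 9180$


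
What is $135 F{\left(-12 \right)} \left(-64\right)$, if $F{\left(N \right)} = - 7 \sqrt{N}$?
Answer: $120960 i \sqrt{3} \approx 2.0951 \cdot 10^{5} i$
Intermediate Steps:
$135 F{\left(-12 \right)} \left(-64\right) = 135 \left(- 7 \sqrt{-12}\right) \left(-64\right) = 135 \left(- 7 \cdot 2 i \sqrt{3}\right) \left(-64\right) = 135 \left(- 14 i \sqrt{3}\right) \left(-64\right) = - 1890 i \sqrt{3} \left(-64\right) = 120960 i \sqrt{3}$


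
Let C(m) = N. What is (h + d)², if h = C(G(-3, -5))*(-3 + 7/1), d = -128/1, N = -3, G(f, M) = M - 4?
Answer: 19600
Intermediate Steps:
G(f, M) = -4 + M
C(m) = -3
d = -128 ≈ -128.00
h = -12 (h = -3*(-3 + 7/1) = -3*(-3 + 7*1) = -3*(-3 + 7) = -3*4 = -12)
(h + d)² = (-12 - 128)² = (-140)² = 19600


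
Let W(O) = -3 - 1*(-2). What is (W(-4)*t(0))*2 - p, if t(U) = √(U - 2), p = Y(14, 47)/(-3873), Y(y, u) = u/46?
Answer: 47/178158 - 2*I*√2 ≈ 0.00026381 - 2.8284*I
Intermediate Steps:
Y(y, u) = u/46 (Y(y, u) = u*(1/46) = u/46)
p = -47/178158 (p = ((1/46)*47)/(-3873) = (47/46)*(-1/3873) = -47/178158 ≈ -0.00026381)
t(U) = √(-2 + U)
W(O) = -1 (W(O) = -3 + 2 = -1)
(W(-4)*t(0))*2 - p = -√(-2 + 0)*2 - 1*(-47/178158) = -√(-2)*2 + 47/178158 = -I*√2*2 + 47/178158 = -2*I*√2 + 47/178158 = 47/178158 - 2*I*√2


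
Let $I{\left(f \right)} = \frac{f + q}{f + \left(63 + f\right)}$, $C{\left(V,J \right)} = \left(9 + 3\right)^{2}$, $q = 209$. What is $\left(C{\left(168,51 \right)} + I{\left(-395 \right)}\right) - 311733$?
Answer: $- \frac{226525017}{727} \approx -3.1159 \cdot 10^{5}$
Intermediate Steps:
$C{\left(V,J \right)} = 144$ ($C{\left(V,J \right)} = 12^{2} = 144$)
$I{\left(f \right)} = \frac{209 + f}{63 + 2 f}$ ($I{\left(f \right)} = \frac{f + 209}{f + \left(63 + f\right)} = \frac{209 + f}{63 + 2 f}$)
$\left(C{\left(168,51 \right)} + I{\left(-395 \right)}\right) - 311733 = \left(144 + \frac{209 - 395}{63 + 2 \left(-395\right)}\right) - 311733 = \left(144 + \frac{1}{63 - 790} \left(-186\right)\right) - 311733 = \left(144 + \frac{1}{-727} \left(-186\right)\right) - 311733 = \left(144 - - \frac{186}{727}\right) - 311733 = \left(144 + \frac{186}{727}\right) - 311733 = \frac{104874}{727} - 311733 = - \frac{226525017}{727}$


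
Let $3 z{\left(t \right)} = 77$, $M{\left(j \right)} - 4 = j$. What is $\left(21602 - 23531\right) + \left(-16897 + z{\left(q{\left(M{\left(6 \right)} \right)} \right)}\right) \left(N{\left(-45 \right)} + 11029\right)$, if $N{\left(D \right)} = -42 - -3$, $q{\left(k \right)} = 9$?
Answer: $- \frac{556253647}{3} \approx -1.8542 \cdot 10^{8}$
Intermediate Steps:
$M{\left(j \right)} = 4 + j$
$N{\left(D \right)} = -39$ ($N{\left(D \right)} = -42 + 3 = -39$)
$z{\left(t \right)} = \frac{77}{3}$ ($z{\left(t \right)} = \frac{1}{3} \cdot 77 = \frac{77}{3}$)
$\left(21602 - 23531\right) + \left(-16897 + z{\left(q{\left(M{\left(6 \right)} \right)} \right)}\right) \left(N{\left(-45 \right)} + 11029\right) = \left(21602 - 23531\right) + \left(-16897 + \frac{77}{3}\right) \left(-39 + 11029\right) = -1929 - \frac{556247860}{3} = - \frac{556253647}{3}$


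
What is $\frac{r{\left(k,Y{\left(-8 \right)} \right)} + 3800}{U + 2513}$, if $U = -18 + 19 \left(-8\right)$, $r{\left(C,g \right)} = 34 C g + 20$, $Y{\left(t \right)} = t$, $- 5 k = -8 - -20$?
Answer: $\frac{22364}{11715} \approx 1.909$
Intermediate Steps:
$k = - \frac{12}{5}$ ($k = - \frac{-8 - -20}{5} = - \frac{-8 + 20}{5} = \left(- \frac{1}{5}\right) 12 = - \frac{12}{5} \approx -2.4$)
$r{\left(C,g \right)} = 20 + 34 C g$ ($r{\left(C,g \right)} = 34 C g + 20 = 20 + 34 C g$)
$U = -170$ ($U = -18 - 152 = -170$)
$\frac{r{\left(k,Y{\left(-8 \right)} \right)} + 3800}{U + 2513} = \frac{\left(20 + 34 \left(- \frac{12}{5}\right) \left(-8\right)\right) + 3800}{-170 + 2513} = \frac{\left(20 + \frac{3264}{5}\right) + 3800}{2343} = \left(\frac{3364}{5} + 3800\right) \frac{1}{2343} = \frac{22364}{5} \cdot \frac{1}{2343} = \frac{22364}{11715}$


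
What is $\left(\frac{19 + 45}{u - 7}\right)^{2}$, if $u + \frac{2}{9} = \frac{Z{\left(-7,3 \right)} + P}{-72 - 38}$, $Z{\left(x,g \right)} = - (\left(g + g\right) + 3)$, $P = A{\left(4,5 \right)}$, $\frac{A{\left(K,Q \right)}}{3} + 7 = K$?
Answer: $\frac{250905600}{3052009} \approx 82.21$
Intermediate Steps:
$A{\left(K,Q \right)} = -21 + 3 K$
$P = -9$ ($P = -21 + 3 \cdot 4 = -21 + 12 = -9$)
$Z{\left(x,g \right)} = -3 - 2 g$ ($Z{\left(x,g \right)} = - (2 g + 3) = - (3 + 2 g) = -3 - 2 g$)
$u = - \frac{29}{495}$ ($u = - \frac{2}{9} + \frac{\left(-3 - 6\right) - 9}{-72 - 38} = - \frac{2}{9} + \frac{\left(-3 - 6\right) - 9}{-110} = - \frac{2}{9} + \left(-9 - 9\right) \left(- \frac{1}{110}\right) = - \frac{2}{9} - - \frac{9}{55} = - \frac{2}{9} + \frac{9}{55} = - \frac{29}{495} \approx -0.058586$)
$\left(\frac{19 + 45}{u - 7}\right)^{2} = \left(\frac{19 + 45}{- \frac{29}{495} - 7}\right)^{2} = \left(\frac{64}{- \frac{3494}{495}}\right)^{2} = \left(64 \left(- \frac{495}{3494}\right)\right)^{2} = \left(- \frac{15840}{1747}\right)^{2} = \frac{250905600}{3052009}$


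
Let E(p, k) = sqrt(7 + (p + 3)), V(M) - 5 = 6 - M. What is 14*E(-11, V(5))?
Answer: 14*I ≈ 14.0*I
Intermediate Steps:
V(M) = 11 - M (V(M) = 5 + (6 - M) = 11 - M)
E(p, k) = sqrt(10 + p) (E(p, k) = sqrt(7 + (3 + p)) = sqrt(10 + p))
14*E(-11, V(5)) = 14*sqrt(10 - 11) = 14*sqrt(-1) = 14*I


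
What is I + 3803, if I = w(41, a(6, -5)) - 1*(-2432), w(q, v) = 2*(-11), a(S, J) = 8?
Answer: 6213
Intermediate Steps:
w(q, v) = -22
I = 2410 (I = -22 - 1*(-2432) = -22 + 2432 = 2410)
I + 3803 = 2410 + 3803 = 6213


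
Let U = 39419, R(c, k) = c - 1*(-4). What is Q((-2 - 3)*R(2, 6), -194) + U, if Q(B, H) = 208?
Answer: 39627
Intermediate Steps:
R(c, k) = 4 + c (R(c, k) = c + 4 = 4 + c)
Q((-2 - 3)*R(2, 6), -194) + U = 208 + 39419 = 39627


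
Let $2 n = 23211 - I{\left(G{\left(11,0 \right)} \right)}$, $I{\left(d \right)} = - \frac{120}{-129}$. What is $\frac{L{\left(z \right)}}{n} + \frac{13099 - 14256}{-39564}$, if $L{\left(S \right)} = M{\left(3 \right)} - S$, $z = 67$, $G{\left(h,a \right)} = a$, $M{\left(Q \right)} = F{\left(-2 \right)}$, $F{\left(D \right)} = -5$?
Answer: $\frac{909743893}{39486177612} \approx 0.02304$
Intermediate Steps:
$M{\left(Q \right)} = -5$
$I{\left(d \right)} = \frac{40}{43}$ ($I{\left(d \right)} = \left(-120\right) \left(- \frac{1}{129}\right) = \frac{40}{43}$)
$L{\left(S \right)} = -5 - S$
$n = \frac{998033}{86}$ ($n = \frac{23211 - \frac{40}{43}}{2} = \frac{1}{2} \cdot \frac{998033}{43} = \frac{998033}{86} \approx 11605.0$)
$\frac{L{\left(z \right)}}{n} + \frac{13099 - 14256}{-39564} = \frac{-5 - 67}{\frac{998033}{86}} + \frac{13099 - 14256}{-39564} = \left(-5 - 67\right) \frac{86}{998033} - - \frac{1157}{39564} = \left(-72\right) \frac{86}{998033} + \frac{1157}{39564} = - \frac{6192}{998033} + \frac{1157}{39564} = \frac{909743893}{39486177612}$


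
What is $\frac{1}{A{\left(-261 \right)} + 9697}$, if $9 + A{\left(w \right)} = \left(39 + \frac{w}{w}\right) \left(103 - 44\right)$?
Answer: $\frac{1}{12048} \approx 8.3001 \cdot 10^{-5}$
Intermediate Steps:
$A{\left(w \right)} = 2351$ ($A{\left(w \right)} = -9 + \left(39 + \frac{w}{w}\right) \left(103 - 44\right) = -9 + \left(39 + 1\right) 59 = -9 + 40 \cdot 59 = -9 + 2360 = 2351$)
$\frac{1}{A{\left(-261 \right)} + 9697} = \frac{1}{2351 + 9697} = \frac{1}{12048}$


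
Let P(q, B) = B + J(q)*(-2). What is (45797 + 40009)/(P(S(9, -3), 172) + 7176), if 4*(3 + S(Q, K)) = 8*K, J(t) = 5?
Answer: 14301/1223 ≈ 11.693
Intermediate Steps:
S(Q, K) = -3 + 2*K (S(Q, K) = -3 + (8*K)/4 = -3 + 2*K)
P(q, B) = -10 + B (P(q, B) = B + 5*(-2) = B - 10 = -10 + B)
(45797 + 40009)/(P(S(9, -3), 172) + 7176) = (45797 + 40009)/((-10 + 172) + 7176) = 85806/(162 + 7176) = 85806/7338 = 85806*(1/7338) = 14301/1223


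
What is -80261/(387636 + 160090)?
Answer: -80261/547726 ≈ -0.14653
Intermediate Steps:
-80261/(387636 + 160090) = -80261/547726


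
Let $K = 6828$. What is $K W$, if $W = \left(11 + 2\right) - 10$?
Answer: $20484$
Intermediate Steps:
$W = 3$ ($W = 13 - 10 = 3$)
$K W = 6828 \cdot 3 = 20484$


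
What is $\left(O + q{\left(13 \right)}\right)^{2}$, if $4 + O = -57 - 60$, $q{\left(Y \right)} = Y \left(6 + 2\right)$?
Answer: $289$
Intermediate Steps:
$q{\left(Y \right)} = 8 Y$ ($q{\left(Y \right)} = Y 8 = 8 Y$)
$O = -121$ ($O = -4 - 117 = -121$)
$\left(O + q{\left(13 \right)}\right)^{2} = \left(-121 + 8 \cdot 13\right)^{2} = \left(-121 + 104\right)^{2} = \left(-17\right)^{2} = 289$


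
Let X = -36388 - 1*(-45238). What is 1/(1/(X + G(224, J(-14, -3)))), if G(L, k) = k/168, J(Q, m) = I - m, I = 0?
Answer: 495601/56 ≈ 8850.0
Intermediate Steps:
J(Q, m) = -m (J(Q, m) = 0 - m = -m)
X = 8850 (X = -36388 + 45238 = 8850)
G(L, k) = k/168 (G(L, k) = k*(1/168) = k/168)
1/(1/(X + G(224, J(-14, -3)))) = 1/(1/(8850 + (-1*(-3))/168)) = 1/(1/(8850 + (1/168)*3)) = 1/(1/(8850 + 1/56)) = 1/(1/(495601/56)) = 1/(56/495601) = 495601/56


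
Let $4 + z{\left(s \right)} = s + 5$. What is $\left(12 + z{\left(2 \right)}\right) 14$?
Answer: $210$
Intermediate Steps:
$z{\left(s \right)} = 1 + s$ ($z{\left(s \right)} = -4 + \left(s + 5\right) = -4 + \left(5 + s\right) = 1 + s$)
$\left(12 + z{\left(2 \right)}\right) 14 = \left(12 + \left(1 + 2\right)\right) 14 = \left(12 + 3\right) 14 = 15 \cdot 14 = 210$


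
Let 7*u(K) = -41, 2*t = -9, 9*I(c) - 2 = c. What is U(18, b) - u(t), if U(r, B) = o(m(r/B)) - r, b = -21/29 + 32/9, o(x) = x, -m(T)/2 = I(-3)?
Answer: -751/63 ≈ -11.921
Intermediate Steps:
I(c) = 2/9 + c/9
m(T) = 2/9 (m(T) = -2*(2/9 + (⅑)*(-3)) = -2*(2/9 - ⅓) = -2*(-⅑) = 2/9)
t = -9/2 (t = (½)*(-9) = -9/2 ≈ -4.5000)
b = 739/261 (b = -21*1/29 + 32*(⅑) = -21/29 + 32/9 = 739/261 ≈ 2.8314)
u(K) = -41/7 (u(K) = (⅐)*(-41) = -41/7)
U(r, B) = 2/9 - r
U(18, b) - u(t) = (2/9 - 1*18) - 1*(-41/7) = (2/9 - 18) + 41/7 = -160/9 + 41/7 = -751/63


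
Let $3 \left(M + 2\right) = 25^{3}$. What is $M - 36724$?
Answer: $- \frac{94553}{3} \approx -31518.0$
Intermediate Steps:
$M = \frac{15619}{3}$ ($M = -2 + \frac{25^{3}}{3} = -2 + \frac{1}{3} \cdot 15625 = -2 + \frac{15625}{3} = \frac{15619}{3} \approx 5206.3$)
$M - 36724 = \frac{15619}{3} - 36724 = - \frac{94553}{3}$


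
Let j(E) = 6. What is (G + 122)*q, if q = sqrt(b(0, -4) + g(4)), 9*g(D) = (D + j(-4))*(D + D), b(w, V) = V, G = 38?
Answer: 320*sqrt(11)/3 ≈ 353.77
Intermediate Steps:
g(D) = 2*D*(6 + D)/9 (g(D) = ((D + 6)*(D + D))/9 = ((6 + D)*(2*D))/9 = (2*D*(6 + D))/9 = 2*D*(6 + D)/9)
q = 2*sqrt(11)/3 (q = sqrt(-4 + (2/9)*4*(6 + 4)) = sqrt(-4 + (2/9)*4*10) = sqrt(-4 + 80/9) = sqrt(44/9) = 2*sqrt(11)/3 ≈ 2.2111)
(G + 122)*q = (38 + 122)*(2*sqrt(11)/3) = 160*(2*sqrt(11)/3) = 320*sqrt(11)/3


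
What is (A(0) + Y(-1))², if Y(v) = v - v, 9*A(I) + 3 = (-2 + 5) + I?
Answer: 0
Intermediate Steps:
A(I) = I/9 (A(I) = -⅓ + ((-2 + 5) + I)/9 = -⅓ + (3 + I)/9 = -⅓ + (⅓ + I/9) = I/9)
Y(v) = 0
(A(0) + Y(-1))² = ((⅑)*0 + 0)² = (0 + 0)² = 0² = 0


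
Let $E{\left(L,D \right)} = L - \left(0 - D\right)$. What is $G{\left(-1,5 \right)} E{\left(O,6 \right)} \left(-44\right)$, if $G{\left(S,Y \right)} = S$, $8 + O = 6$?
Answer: $176$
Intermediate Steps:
$O = -2$ ($O = -8 + 6 = -2$)
$E{\left(L,D \right)} = D + L$ ($E{\left(L,D \right)} = L - - D = L + D = D + L$)
$G{\left(-1,5 \right)} E{\left(O,6 \right)} \left(-44\right) = - (6 - 2) \left(-44\right) = \left(-1\right) 4 \left(-44\right) = \left(-4\right) \left(-44\right) = 176$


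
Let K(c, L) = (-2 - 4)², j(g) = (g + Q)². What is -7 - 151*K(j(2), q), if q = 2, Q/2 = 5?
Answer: -5443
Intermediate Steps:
Q = 10 (Q = 2*5 = 10)
j(g) = (10 + g)² (j(g) = (g + 10)² = (10 + g)²)
K(c, L) = 36 (K(c, L) = (-6)² = 36)
-7 - 151*K(j(2), q) = -7 - 151*36 = -7 - 5436 = -5443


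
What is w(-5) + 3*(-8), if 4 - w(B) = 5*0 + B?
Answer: -15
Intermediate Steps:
w(B) = 4 - B (w(B) = 4 - (5*0 + B) = 4 - (0 + B) = 4 - B)
w(-5) + 3*(-8) = (4 - 1*(-5)) + 3*(-8) = (4 + 5) - 24 = 9 - 24 = -15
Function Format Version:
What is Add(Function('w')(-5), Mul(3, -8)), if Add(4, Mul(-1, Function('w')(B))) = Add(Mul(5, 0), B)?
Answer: -15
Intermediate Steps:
Function('w')(B) = Add(4, Mul(-1, B)) (Function('w')(B) = Add(4, Mul(-1, Add(Mul(5, 0), B))) = Add(4, Mul(-1, Add(0, B))) = Add(4, Mul(-1, B)))
Add(Function('w')(-5), Mul(3, -8)) = Add(Add(4, Mul(-1, -5)), Mul(3, -8)) = Add(Add(4, 5), -24) = Add(9, -24) = -15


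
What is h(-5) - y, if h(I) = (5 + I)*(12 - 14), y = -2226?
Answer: 2226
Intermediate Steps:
h(I) = -10 - 2*I (h(I) = (5 + I)*(-2) = -10 - 2*I)
h(-5) - y = (-10 - 2*(-5)) - 1*(-2226) = (-10 + 10) + 2226 = 0 + 2226 = 2226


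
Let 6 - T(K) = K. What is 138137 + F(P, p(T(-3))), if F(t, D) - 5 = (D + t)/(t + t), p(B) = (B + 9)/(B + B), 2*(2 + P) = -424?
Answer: 59124989/428 ≈ 1.3814e+5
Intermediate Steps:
P = -214 (P = -2 + (½)*(-424) = -2 - 212 = -214)
T(K) = 6 - K
p(B) = (9 + B)/(2*B) (p(B) = (9 + B)/((2*B)) = (9 + B)*(1/(2*B)) = (9 + B)/(2*B))
F(t, D) = 5 + (D + t)/(2*t) (F(t, D) = 5 + (D + t)/(t + t) = 5 + (D + t)/((2*t)) = 5 + (D + t)*(1/(2*t)) = 5 + (D + t)/(2*t))
138137 + F(P, p(T(-3))) = 138137 + (½)*((9 + (6 - 1*(-3)))/(2*(6 - 1*(-3))) + 11*(-214))/(-214) = 138137 + (½)*(-1/214)*((9 + (6 + 3))/(2*(6 + 3)) - 2354) = 138137 + (½)*(-1/214)*((½)*(9 + 9)/9 - 2354) = 138137 + (½)*(-1/214)*((½)*(⅑)*18 - 2354) = 138137 + (½)*(-1/214)*(1 - 2354) = 138137 + (½)*(-1/214)*(-2353) = 138137 + 2353/428 = 59124989/428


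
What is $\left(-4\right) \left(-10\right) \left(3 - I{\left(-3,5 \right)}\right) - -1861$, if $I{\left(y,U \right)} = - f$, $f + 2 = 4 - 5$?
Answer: $1861$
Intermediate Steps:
$f = -3$ ($f = -2 + \left(4 - 5\right) = -2 - 1 = -3$)
$I{\left(y,U \right)} = 3$ ($I{\left(y,U \right)} = \left(-1\right) \left(-3\right) = 3$)
$\left(-4\right) \left(-10\right) \left(3 - I{\left(-3,5 \right)}\right) - -1861 = \left(-4\right) \left(-10\right) \left(3 - 3\right) - -1861 = 40 \left(3 - 3\right) + 1861 = 40 \cdot 0 + 1861 = 0 + 1861 = 1861$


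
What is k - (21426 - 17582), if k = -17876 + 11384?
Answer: -10336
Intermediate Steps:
k = -6492
k - (21426 - 17582) = -6492 - (21426 - 17582) = -6492 - 1*3844 = -6492 - 3844 = -10336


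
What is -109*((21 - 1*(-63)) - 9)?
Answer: -8175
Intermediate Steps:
-109*((21 - 1*(-63)) - 9) = -109*((21 + 63) - 9) = -109*(84 - 9) = -109*75 = -8175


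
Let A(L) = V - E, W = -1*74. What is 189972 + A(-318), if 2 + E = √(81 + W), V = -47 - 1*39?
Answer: 189888 - √7 ≈ 1.8989e+5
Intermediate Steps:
W = -74
V = -86 (V = -47 - 39 = -86)
E = -2 + √7 (E = -2 + √(81 - 74) = -2 + √7 ≈ 0.64575)
A(L) = -84 - √7 (A(L) = -86 - (-2 + √7) = -86 + (2 - √7) = -84 - √7)
189972 + A(-318) = 189972 + (-84 - √7) = 189888 - √7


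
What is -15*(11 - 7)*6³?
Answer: -12960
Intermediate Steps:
-15*(11 - 7)*6³ = -15*4*216 = -60*216 = -12960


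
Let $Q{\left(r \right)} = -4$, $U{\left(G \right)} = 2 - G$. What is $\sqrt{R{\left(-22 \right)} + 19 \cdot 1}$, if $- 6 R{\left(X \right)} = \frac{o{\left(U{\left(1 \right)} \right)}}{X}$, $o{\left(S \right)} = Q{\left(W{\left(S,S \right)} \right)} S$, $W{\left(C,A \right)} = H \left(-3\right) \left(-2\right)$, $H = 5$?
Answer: $\frac{\sqrt{20658}}{33} \approx 4.3554$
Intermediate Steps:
$W{\left(C,A \right)} = 30$ ($W{\left(C,A \right)} = 5 \left(-3\right) \left(-2\right) = \left(-15\right) \left(-2\right) = 30$)
$o{\left(S \right)} = - 4 S$
$R{\left(X \right)} = \frac{2}{3 X}$ ($R{\left(X \right)} = - \frac{- 4 \left(2 - 1\right) \frac{1}{X}}{6} = - \frac{\left(-4\right) 1 \frac{1}{X}}{6} = - \frac{\left(-4\right) \frac{1}{X}}{6} = \frac{2}{3 X}$)
$\sqrt{R{\left(-22 \right)} + 19 \cdot 1} = \sqrt{\frac{2}{3 \left(-22\right)} + 19 \cdot 1} = \sqrt{\frac{2}{3} \left(- \frac{1}{22}\right) + 19} = \sqrt{- \frac{1}{33} + 19} = \sqrt{\frac{626}{33}} = \frac{\sqrt{20658}}{33}$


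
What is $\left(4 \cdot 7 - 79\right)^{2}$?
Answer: $2601$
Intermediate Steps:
$\left(4 \cdot 7 - 79\right)^{2} = \left(28 - 79\right)^{2} = \left(-51\right)^{2} = 2601$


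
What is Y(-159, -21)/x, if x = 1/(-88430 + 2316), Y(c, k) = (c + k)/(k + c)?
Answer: -86114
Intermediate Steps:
Y(c, k) = 1 (Y(c, k) = (c + k)/(c + k) = 1)
x = -1/86114 (x = 1/(-86114) = -1/86114 ≈ -1.1613e-5)
Y(-159, -21)/x = 1/(-1/86114) = 1*(-86114) = -86114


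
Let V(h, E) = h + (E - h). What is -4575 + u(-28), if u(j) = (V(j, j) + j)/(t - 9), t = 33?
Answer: -13732/3 ≈ -4577.3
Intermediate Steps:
V(h, E) = E
u(j) = j/12 (u(j) = (j + j)/(33 - 9) = (2*j)/24 = (2*j)*(1/24) = j/12)
-4575 + u(-28) = -4575 + (1/12)*(-28) = -4575 - 7/3 = -13732/3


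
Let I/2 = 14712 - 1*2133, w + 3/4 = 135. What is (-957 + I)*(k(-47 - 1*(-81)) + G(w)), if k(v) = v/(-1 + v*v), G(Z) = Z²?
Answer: 2686849383513/6160 ≈ 4.3618e+8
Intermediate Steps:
w = 537/4 (w = -¾ + 135 = 537/4 ≈ 134.25)
I = 25158 (I = 2*(14712 - 1*2133) = 2*(14712 - 2133) = 2*12579 = 25158)
k(v) = v/(-1 + v²)
(-957 + I)*(k(-47 - 1*(-81)) + G(w)) = (-957 + 25158)*((-47 - 1*(-81))/(-1 + (-47 - 1*(-81))²) + (537/4)²) = 24201*((-47 + 81)/(-1 + (-47 + 81)²) + 288369/16) = 24201*(34/(-1 + 34²) + 288369/16) = 24201*(34/(-1 + 1156) + 288369/16) = 24201*(34/1155 + 288369/16) = 24201*(333066739/18480) = 2686849383513/6160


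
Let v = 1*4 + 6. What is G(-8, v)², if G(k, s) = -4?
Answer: 16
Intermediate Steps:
v = 10 (v = 4 + 6 = 10)
G(-8, v)² = (-4)² = 16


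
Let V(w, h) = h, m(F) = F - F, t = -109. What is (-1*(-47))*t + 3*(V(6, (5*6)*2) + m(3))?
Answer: -4943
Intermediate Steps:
m(F) = 0
(-1*(-47))*t + 3*(V(6, (5*6)*2) + m(3)) = -1*(-47)*(-109) + 3*((5*6)*2 + 0) = 47*(-109) + 3*(30*2 + 0) = -5123 + 3*(60 + 0) = -5123 + 3*60 = -5123 + 180 = -4943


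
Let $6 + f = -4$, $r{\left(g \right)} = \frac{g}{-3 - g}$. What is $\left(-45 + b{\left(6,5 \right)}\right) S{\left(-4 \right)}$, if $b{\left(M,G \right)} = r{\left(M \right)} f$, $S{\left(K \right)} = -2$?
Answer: $\frac{230}{3} \approx 76.667$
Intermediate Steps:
$f = -10$ ($f = -6 - 4 = -10$)
$b{\left(M,G \right)} = \frac{10 M}{3 + M}$ ($b{\left(M,G \right)} = - \frac{M}{3 + M} \left(-10\right) = \frac{10 M}{3 + M}$)
$\left(-45 + b{\left(6,5 \right)}\right) S{\left(-4 \right)} = \left(-45 + 10 \cdot 6 \frac{1}{3 + 6}\right) \left(-2\right) = \left(-45 + 10 \cdot 6 \cdot \frac{1}{9}\right) \left(-2\right) = \left(-45 + \frac{20}{3}\right) \left(-2\right) = \left(- \frac{115}{3}\right) \left(-2\right) = \frac{230}{3}$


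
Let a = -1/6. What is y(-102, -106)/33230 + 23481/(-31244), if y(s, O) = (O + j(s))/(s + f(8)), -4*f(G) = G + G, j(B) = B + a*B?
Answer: -10337879647/13756655090 ≈ -0.75148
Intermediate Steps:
a = -⅙ (a = -1*⅙ = -⅙ ≈ -0.16667)
j(B) = 5*B/6 (j(B) = B - B/6 = 5*B/6)
f(G) = -G/2 (f(G) = -(G + G)/4 = -G/2)
y(s, O) = (O + 5*s/6)/(-4 + s) (y(s, O) = (O + 5*s/6)/(s - ½*8) = (O + 5*s/6)/(s - 4) = (O + 5*s/6)/(-4 + s))
y(-102, -106)/33230 + 23481/(-31244) = ((-106 + (⅚)*(-102))/(-4 - 102))/33230 + 23481/(-31244) = ((-106 - 85)/(-106))*(1/33230) + 23481*(-1/31244) = -1/106*(-191)*(1/33230) - 23481/31244 = (191/106)*(1/33230) - 23481/31244 = 191/3522380 - 23481/31244 = -10337879647/13756655090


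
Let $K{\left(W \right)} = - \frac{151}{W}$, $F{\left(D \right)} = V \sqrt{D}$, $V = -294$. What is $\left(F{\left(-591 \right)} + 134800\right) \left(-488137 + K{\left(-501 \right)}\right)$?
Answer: $- \frac{32966214312800}{501} + \frac{23966535628 i \sqrt{591}}{167} \approx -6.5801 \cdot 10^{10} + 3.4888 \cdot 10^{9} i$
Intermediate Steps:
$F{\left(D \right)} = - 294 \sqrt{D}$
$\left(F{\left(-591 \right)} + 134800\right) \left(-488137 + K{\left(-501 \right)}\right) = \left(- 294 \sqrt{-591} + 134800\right) \left(-488137 - \frac{151}{-501}\right) = \left(- 294 i \sqrt{591} + 134800\right) \left(-488137 - - \frac{151}{501}\right) = \left(- 294 i \sqrt{591} + 134800\right) \left(-488137 + \frac{151}{501}\right) = \left(134800 - 294 i \sqrt{591}\right) \left(- \frac{244556486}{501}\right) = - \frac{32966214312800}{501} + \frac{23966535628 i \sqrt{591}}{167}$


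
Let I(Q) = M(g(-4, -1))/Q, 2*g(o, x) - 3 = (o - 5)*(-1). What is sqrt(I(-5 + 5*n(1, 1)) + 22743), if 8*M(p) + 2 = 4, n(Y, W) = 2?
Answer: sqrt(2274305)/10 ≈ 150.81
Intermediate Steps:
g(o, x) = 4 - o/2 (g(o, x) = 3/2 + ((o - 5)*(-1))/2 = 3/2 + ((-5 + o)*(-1))/2 = 3/2 + (5 - o)/2 = 3/2 + (5/2 - o/2) = 4 - o/2)
M(p) = 1/4 (M(p) = -1/4 + (1/8)*4 = -1/4 + 1/2 = 1/4)
I(Q) = 1/(4*Q)
sqrt(I(-5 + 5*n(1, 1)) + 22743) = sqrt(1/(4*(-5 + 5*2)) + 22743) = sqrt(1/(4*(-5 + 10)) + 22743) = sqrt((1/4)/5 + 22743) = sqrt((1/4)*(1/5) + 22743) = sqrt(1/20 + 22743) = sqrt(454861/20) = sqrt(2274305)/10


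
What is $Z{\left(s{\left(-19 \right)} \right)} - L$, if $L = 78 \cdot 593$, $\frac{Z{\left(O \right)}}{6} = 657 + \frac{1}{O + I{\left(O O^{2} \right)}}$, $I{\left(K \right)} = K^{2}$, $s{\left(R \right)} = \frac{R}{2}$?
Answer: $- \frac{1990579590792}{47045273} \approx -42312.0$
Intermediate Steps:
$s{\left(R \right)} = \frac{R}{2}$ ($s{\left(R \right)} = R \frac{1}{2} = \frac{R}{2}$)
$Z{\left(O \right)} = 3942 + \frac{6}{O + O^{6}}$ ($Z{\left(O \right)} = 6 \left(657 + \frac{1}{O + \left(O O^{2}\right)^{2}}\right) = 6 \left(657 + \frac{1}{O + \left(O^{3}\right)^{2}}\right) = 6 \left(657 + \frac{1}{O + O^{6}}\right) = 3942 + \frac{6}{O + O^{6}}$)
$L = 46254$
$Z{\left(s{\left(-19 \right)} \right)} - L = \frac{6 + 3942 \cdot \frac{1}{2} \left(-19\right) + 3942 \left(\frac{1}{2} \left(-19\right)\right)^{6}}{\frac{1}{2} \left(-19\right) + \left(\frac{1}{2} \left(-19\right)\right)^{6}} - 46254 = \frac{6 + 3942 \left(- \frac{19}{2}\right) + 3942 \left(- \frac{19}{2}\right)^{6}}{- \frac{19}{2} + \left(- \frac{19}{2}\right)^{6}} - 46254 = \frac{6 - 37449 + 3942 \cdot \frac{47045881}{64}}{- \frac{19}{2} + \frac{47045881}{64}} - 46254 = \frac{6 - 37449 + \frac{92727431451}{32}}{\frac{47045273}{64}} - 46254 = \frac{64}{47045273} \cdot \frac{92726233275}{32} - 46254 = \frac{185452466550}{47045273} - 46254 = - \frac{1990579590792}{47045273}$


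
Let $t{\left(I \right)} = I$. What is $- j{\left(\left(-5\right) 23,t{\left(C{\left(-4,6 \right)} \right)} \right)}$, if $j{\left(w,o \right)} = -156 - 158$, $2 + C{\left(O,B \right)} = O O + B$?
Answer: $314$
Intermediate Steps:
$C{\left(O,B \right)} = -2 + B + O^{2}$ ($C{\left(O,B \right)} = -2 + \left(O O + B\right) = -2 + \left(O^{2} + B\right) = -2 + \left(B + O^{2}\right) = -2 + B + O^{2}$)
$j{\left(w,o \right)} = -314$
$- j{\left(\left(-5\right) 23,t{\left(C{\left(-4,6 \right)} \right)} \right)} = \left(-1\right) \left(-314\right) = 314$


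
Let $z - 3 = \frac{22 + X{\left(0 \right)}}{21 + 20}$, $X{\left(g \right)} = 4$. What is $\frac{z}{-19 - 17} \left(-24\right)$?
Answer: $\frac{298}{123} \approx 2.4228$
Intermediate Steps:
$z = \frac{149}{41}$ ($z = 3 + \frac{22 + 4}{21 + 20} = 3 + \frac{26}{41} = \frac{149}{41} \approx 3.6341$)
$\frac{z}{-19 - 17} \left(-24\right) = \frac{1}{-19 - 17} \cdot \frac{149}{41} \left(-24\right) = \frac{1}{-36} \cdot \frac{149}{41} \left(-24\right) = \left(- \frac{1}{36}\right) \frac{149}{41} \left(-24\right) = \left(- \frac{149}{1476}\right) \left(-24\right) = \frac{298}{123}$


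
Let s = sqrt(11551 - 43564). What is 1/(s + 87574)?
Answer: 87574/7669237489 - 3*I*sqrt(3557)/7669237489 ≈ 1.1419e-5 - 2.333e-8*I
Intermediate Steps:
s = 3*I*sqrt(3557) (s = sqrt(-32013) = 3*I*sqrt(3557) ≈ 178.92*I)
1/(s + 87574) = 1/(3*I*sqrt(3557) + 87574) = 1/(87574 + 3*I*sqrt(3557))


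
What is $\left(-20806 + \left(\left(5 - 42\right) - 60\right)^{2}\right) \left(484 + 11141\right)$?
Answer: $-132490125$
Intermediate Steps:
$\left(-20806 + \left(\left(5 - 42\right) - 60\right)^{2}\right) \left(484 + 11141\right) = \left(-20806 + \left(\left(5 - 42\right) - 60\right)^{2}\right) 11625 = \left(-20806 + \left(-37 - 60\right)^{2}\right) 11625 = \left(-20806 + \left(-97\right)^{2}\right) 11625 = \left(-20806 + 9409\right) 11625 = \left(-11397\right) 11625 = -132490125$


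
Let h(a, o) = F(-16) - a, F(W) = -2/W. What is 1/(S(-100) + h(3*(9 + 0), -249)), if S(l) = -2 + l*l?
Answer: 8/79769 ≈ 0.00010029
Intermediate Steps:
S(l) = -2 + l²
h(a, o) = ⅛ - a (h(a, o) = -2/(-16) - a = -2*(-1/16) - a = ⅛ - a)
1/(S(-100) + h(3*(9 + 0), -249)) = 1/((-2 + (-100)²) + (⅛ - 3*(9 + 0))) = 1/((-2 + 10000) + (⅛ - 3*9)) = 1/(9998 + (⅛ - 1*27)) = 1/(9998 + (⅛ - 27)) = 1/(9998 - 215/8) = 1/(79769/8) = 8/79769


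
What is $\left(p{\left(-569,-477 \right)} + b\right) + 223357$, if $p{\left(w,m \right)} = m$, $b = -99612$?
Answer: $123268$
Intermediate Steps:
$\left(p{\left(-569,-477 \right)} + b\right) + 223357 = \left(-477 - 99612\right) + 223357 = -100089 + 223357 = 123268$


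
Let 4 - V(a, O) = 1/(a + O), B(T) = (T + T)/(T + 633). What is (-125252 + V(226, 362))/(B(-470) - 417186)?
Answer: 12004269475/39985327704 ≈ 0.30022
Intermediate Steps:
B(T) = 2*T/(633 + T) (B(T) = (2*T)/(633 + T) = 2*T/(633 + T))
V(a, O) = 4 - 1/(O + a) (V(a, O) = 4 - 1/(a + O) = 4 - 1/(O + a))
(-125252 + V(226, 362))/(B(-470) - 417186) = (-125252 + (-1 + 4*362 + 4*226)/(362 + 226))/(2*(-470)/(633 - 470) - 417186) = (-125252 + (-1 + 1448 + 904)/588)/(2*(-470)/163 - 417186) = (-125252 + (1/588)*2351)/(2*(-470)*(1/163) - 417186) = (-125252 + 2351/588)/(-940/163 - 417186) = -73645825/(588*(-68002258/163)) = -73645825/588*(-163/68002258) = 12004269475/39985327704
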